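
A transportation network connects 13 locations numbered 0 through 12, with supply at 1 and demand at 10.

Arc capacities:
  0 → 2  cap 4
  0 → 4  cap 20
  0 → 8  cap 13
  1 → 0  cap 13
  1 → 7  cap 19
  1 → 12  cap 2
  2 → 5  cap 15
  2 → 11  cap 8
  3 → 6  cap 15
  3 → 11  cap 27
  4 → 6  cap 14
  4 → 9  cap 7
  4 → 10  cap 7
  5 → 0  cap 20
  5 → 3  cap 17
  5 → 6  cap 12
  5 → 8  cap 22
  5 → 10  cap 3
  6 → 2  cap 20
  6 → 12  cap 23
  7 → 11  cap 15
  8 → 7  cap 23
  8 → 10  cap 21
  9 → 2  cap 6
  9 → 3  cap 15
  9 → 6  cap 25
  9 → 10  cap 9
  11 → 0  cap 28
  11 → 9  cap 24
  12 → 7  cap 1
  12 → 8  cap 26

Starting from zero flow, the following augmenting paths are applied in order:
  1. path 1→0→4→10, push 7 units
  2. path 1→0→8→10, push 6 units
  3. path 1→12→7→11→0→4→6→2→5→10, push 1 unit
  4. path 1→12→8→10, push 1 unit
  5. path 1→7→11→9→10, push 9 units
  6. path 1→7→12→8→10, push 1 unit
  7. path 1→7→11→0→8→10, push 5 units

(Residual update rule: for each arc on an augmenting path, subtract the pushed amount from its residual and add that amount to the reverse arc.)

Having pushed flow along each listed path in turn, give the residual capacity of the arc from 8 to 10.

Residual capacity of (8,10): 8

after path 1 (1→0→4→10, push 7): res(8,10)=21
after path 2 (1→0→8→10, push 6): res(8,10)=15
after path 3 (1→12→7→11→0→4→6→2→5→10, push 1): res(8,10)=15
after path 4 (1→12→8→10, push 1): res(8,10)=14
after path 5 (1→7→11→9→10, push 9): res(8,10)=14
after path 6 (1→7→12→8→10, push 1): res(8,10)=13
after path 7 (1→7→11→0→8→10, push 5): res(8,10)=8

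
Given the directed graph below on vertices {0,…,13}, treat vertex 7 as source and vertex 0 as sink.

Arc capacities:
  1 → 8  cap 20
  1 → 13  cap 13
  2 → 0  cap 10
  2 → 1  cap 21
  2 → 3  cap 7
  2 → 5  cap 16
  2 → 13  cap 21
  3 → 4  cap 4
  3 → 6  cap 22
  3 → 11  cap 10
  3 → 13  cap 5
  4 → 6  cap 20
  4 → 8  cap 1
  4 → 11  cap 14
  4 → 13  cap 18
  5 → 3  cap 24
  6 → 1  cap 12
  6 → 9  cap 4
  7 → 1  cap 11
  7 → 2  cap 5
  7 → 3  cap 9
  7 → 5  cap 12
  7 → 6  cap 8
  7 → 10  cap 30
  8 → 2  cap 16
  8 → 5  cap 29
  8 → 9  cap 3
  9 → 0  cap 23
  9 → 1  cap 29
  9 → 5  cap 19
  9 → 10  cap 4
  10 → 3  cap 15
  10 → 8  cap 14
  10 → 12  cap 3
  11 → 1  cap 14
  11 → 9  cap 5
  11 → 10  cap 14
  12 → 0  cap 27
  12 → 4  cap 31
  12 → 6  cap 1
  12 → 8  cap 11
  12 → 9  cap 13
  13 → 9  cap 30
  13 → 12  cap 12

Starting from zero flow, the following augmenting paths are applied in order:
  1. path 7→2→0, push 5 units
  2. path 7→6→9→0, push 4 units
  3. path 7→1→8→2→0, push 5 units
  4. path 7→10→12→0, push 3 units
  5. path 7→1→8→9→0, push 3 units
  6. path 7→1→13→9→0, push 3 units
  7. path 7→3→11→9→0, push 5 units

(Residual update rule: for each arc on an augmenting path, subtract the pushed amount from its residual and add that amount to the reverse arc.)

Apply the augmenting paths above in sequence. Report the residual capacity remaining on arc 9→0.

Residual capacity of (9,0): 8

after path 1 (7→2→0, push 5): res(9,0)=23
after path 2 (7→6→9→0, push 4): res(9,0)=19
after path 3 (7→1→8→2→0, push 5): res(9,0)=19
after path 4 (7→10→12→0, push 3): res(9,0)=19
after path 5 (7→1→8→9→0, push 3): res(9,0)=16
after path 6 (7→1→13→9→0, push 3): res(9,0)=13
after path 7 (7→3→11→9→0, push 5): res(9,0)=8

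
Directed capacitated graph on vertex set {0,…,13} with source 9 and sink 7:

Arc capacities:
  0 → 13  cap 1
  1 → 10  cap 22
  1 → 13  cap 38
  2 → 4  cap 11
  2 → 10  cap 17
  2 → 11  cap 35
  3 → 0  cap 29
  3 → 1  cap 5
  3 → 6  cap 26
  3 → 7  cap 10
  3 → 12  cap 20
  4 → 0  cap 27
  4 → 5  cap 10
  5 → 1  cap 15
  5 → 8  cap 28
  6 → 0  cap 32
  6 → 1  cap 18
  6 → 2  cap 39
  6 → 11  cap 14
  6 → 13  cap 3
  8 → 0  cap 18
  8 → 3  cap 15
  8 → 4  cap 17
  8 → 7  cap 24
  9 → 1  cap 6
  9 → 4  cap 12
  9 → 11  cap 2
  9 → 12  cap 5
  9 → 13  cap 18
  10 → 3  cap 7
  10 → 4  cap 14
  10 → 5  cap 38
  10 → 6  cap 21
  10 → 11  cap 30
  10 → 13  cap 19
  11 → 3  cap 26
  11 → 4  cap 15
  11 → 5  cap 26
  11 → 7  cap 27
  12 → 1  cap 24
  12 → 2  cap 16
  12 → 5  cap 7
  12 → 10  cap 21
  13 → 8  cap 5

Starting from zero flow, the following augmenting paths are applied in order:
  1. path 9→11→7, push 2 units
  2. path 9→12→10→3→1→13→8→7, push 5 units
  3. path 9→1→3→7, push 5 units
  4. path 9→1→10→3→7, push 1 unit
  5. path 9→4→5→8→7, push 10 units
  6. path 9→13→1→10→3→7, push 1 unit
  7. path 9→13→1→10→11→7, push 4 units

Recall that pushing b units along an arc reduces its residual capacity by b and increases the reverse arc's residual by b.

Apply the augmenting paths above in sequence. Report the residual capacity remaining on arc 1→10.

Residual capacity of (1,10): 16

after path 1 (9→11→7, push 2): res(1,10)=22
after path 2 (9→12→10→3→1→13→8→7, push 5): res(1,10)=22
after path 3 (9→1→3→7, push 5): res(1,10)=22
after path 4 (9→1→10→3→7, push 1): res(1,10)=21
after path 5 (9→4→5→8→7, push 10): res(1,10)=21
after path 6 (9→13→1→10→3→7, push 1): res(1,10)=20
after path 7 (9→13→1→10→11→7, push 4): res(1,10)=16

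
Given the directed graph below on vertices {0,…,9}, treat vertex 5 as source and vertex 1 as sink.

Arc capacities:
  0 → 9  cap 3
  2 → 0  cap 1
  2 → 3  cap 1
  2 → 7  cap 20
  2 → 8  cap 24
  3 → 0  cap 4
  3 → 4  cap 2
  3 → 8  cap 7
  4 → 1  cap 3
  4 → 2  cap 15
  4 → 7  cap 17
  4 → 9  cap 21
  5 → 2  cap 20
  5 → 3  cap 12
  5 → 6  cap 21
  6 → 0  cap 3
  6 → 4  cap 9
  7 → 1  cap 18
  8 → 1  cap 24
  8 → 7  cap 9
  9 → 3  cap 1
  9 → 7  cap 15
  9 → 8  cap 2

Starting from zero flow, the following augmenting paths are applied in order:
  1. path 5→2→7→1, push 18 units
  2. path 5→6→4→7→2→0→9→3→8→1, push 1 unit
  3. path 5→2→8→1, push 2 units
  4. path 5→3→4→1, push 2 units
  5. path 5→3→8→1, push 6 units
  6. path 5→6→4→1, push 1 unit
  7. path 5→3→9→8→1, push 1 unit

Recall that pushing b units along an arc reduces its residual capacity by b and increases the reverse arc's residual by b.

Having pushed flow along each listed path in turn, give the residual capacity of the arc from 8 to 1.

Residual capacity of (8,1): 14

after path 1 (5→2→7→1, push 18): res(8,1)=24
after path 2 (5→6→4→7→2→0→9→3→8→1, push 1): res(8,1)=23
after path 3 (5→2→8→1, push 2): res(8,1)=21
after path 4 (5→3→4→1, push 2): res(8,1)=21
after path 5 (5→3→8→1, push 6): res(8,1)=15
after path 6 (5→6→4→1, push 1): res(8,1)=15
after path 7 (5→3→9→8→1, push 1): res(8,1)=14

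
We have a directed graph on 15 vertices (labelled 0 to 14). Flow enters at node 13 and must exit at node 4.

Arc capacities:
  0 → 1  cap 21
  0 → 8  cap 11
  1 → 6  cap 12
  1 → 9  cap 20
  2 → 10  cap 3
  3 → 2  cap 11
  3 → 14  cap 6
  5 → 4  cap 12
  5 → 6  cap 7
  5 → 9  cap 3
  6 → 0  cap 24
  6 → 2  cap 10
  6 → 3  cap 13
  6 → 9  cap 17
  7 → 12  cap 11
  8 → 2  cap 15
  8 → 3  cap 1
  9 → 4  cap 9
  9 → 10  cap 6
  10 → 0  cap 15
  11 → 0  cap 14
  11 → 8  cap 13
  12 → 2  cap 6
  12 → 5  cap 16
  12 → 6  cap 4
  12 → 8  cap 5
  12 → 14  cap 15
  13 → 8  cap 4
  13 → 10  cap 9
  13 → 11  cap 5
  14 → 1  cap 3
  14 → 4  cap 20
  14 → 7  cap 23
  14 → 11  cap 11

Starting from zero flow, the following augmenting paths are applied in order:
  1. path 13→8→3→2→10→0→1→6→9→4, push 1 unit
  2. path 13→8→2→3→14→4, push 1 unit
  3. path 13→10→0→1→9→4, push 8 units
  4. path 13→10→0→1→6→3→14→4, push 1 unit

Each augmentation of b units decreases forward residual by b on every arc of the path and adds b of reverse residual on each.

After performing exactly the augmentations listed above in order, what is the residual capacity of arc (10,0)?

after path 1 (13→8→3→2→10→0→1→6→9→4, push 1): res(10,0)=14
after path 2 (13→8→2→3→14→4, push 1): res(10,0)=14
after path 3 (13→10→0→1→9→4, push 8): res(10,0)=6
after path 4 (13→10→0→1→6→3→14→4, push 1): res(10,0)=5

Residual capacity of (10,0): 5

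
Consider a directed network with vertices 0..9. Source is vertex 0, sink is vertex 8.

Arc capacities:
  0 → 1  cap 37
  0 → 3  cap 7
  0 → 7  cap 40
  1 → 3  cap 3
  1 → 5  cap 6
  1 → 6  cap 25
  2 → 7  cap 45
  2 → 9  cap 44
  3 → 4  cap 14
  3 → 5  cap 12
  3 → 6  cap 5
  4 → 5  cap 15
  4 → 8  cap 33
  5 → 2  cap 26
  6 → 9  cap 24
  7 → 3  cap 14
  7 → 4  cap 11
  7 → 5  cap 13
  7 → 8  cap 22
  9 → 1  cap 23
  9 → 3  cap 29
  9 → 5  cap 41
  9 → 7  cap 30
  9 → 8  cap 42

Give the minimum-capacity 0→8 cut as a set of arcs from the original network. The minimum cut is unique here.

augment #1: 0→7→8 push 22
augment #2: 0→3→4→8 push 7
augment #3: 0→7→4→8 push 11
augment #4: 0→1→3→4→8 push 3
augment #5: 0→1→6→9→8 push 24
augment #6: 0→7→3→4→8 push 4
augment #7: 0→1→5→2→9→8 push 6
augment #8: 0→7→5→2→9→8 push 3
max flow = 80; residual-reachable set from 0 gives S-side
cut edges (S→T): {(0,3), (0,7), (1,3), (1,5), (6,9)} total cap 80

Min-cut arcs: {(0,3), (0,7), (1,3), (1,5), (6,9)} (total capacity 80)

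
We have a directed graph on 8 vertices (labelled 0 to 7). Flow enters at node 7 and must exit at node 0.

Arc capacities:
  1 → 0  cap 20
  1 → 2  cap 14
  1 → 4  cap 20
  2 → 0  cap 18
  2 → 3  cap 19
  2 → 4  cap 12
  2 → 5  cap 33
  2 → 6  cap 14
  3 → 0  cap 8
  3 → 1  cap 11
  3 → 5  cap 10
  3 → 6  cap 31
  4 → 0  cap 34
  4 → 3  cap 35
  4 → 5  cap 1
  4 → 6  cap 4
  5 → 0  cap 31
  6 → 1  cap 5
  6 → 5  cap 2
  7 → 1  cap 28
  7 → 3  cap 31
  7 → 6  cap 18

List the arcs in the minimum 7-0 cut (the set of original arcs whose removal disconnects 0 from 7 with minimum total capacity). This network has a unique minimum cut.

Min-cut arcs: {(3,0), (3,1), (3,5), (6,1), (6,5), (7,1)} (total capacity 64)

augment #1: 7→1→0 push 20
augment #2: 7→3→0 push 8
augment #3: 7→1→2→0 push 8
augment #4: 7→3→5→0 push 10
augment #5: 7→6→5→0 push 2
augment #6: 7→3→1→2→0 push 6
augment #7: 7→3→1→4→0 push 5
augment #8: 7→6→1→4→0 push 5
max flow = 64; residual-reachable set from 7 gives S-side
cut edges (S→T): {(3,0), (3,1), (3,5), (6,1), (6,5), (7,1)} total cap 64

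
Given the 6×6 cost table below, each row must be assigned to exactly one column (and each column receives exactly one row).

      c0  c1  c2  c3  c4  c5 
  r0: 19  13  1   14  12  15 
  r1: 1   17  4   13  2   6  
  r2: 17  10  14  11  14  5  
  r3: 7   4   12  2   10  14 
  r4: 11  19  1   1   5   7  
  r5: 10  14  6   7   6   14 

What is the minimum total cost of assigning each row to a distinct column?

Minimum assignment cost: 18

optimal assignment: row0→col2 (cost 1), row1→col0 (cost 1), row2→col5 (cost 5), row3→col1 (cost 4), row4→col3 (cost 1), row5→col4 (cost 6)
total = 1 + 1 + 5 + 4 + 1 + 6 = 18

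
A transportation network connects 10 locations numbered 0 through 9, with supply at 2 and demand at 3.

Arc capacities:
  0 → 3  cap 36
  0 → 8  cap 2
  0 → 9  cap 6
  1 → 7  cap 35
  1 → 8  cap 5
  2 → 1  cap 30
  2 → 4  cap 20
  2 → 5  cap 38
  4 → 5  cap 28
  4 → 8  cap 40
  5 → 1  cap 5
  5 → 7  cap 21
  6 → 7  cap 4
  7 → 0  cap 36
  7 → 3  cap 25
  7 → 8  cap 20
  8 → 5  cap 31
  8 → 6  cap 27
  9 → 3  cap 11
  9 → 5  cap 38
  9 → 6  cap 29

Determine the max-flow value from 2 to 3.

Maximum flow value: 60

augment #1: 2→1→7→3 bottleneck 25, total now 25
augment #2: 2→1→7→0→3 bottleneck 5, total now 30
augment #3: 2→5→7→0→3 bottleneck 21, total now 51
augment #4: 2→5→1→7→0→3 bottleneck 5, total now 56
augment #5: 2→4→8→6→7→0→3 bottleneck 4, total now 60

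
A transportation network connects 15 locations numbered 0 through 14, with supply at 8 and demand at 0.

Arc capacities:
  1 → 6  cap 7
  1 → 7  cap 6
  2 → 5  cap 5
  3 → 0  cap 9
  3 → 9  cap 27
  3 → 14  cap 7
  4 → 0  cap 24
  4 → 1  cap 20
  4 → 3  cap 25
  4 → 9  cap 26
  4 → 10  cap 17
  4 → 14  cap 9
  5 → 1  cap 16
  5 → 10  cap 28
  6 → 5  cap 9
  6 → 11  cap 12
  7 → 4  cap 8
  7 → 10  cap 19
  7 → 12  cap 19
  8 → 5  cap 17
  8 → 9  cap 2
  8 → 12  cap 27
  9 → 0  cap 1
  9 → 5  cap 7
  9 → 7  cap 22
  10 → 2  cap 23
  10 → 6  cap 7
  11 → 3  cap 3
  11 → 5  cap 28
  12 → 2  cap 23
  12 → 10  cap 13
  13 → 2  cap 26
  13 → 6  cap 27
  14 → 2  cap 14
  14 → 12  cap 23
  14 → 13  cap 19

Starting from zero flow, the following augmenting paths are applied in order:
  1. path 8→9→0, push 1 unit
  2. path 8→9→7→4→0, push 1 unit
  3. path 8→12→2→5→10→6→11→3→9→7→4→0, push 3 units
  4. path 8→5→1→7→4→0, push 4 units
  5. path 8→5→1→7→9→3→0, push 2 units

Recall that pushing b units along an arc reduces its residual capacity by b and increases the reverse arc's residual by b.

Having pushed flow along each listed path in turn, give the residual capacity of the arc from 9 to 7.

Residual capacity of (9,7): 20

after path 1 (8→9→0, push 1): res(9,7)=22
after path 2 (8→9→7→4→0, push 1): res(9,7)=21
after path 3 (8→12→2→5→10→6→11→3→9→7→4→0, push 3): res(9,7)=18
after path 4 (8→5→1→7→4→0, push 4): res(9,7)=18
after path 5 (8→5→1→7→9→3→0, push 2): res(9,7)=20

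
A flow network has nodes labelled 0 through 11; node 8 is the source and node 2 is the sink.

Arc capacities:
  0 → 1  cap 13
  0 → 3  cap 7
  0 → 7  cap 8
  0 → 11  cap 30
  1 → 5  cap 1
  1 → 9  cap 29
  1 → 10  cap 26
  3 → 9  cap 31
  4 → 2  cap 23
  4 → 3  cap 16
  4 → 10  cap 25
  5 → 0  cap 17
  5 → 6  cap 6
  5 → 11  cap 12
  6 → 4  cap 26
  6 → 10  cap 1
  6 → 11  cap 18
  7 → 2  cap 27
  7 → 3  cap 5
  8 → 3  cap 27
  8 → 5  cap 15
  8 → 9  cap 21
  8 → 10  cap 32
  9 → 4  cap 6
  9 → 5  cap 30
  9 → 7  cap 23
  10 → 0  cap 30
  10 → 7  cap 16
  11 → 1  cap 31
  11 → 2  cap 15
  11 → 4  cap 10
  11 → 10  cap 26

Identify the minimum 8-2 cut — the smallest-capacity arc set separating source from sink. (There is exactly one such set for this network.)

augment #1: 8→5→11→2 push 12
augment #2: 8→9→4→2 push 6
augment #3: 8→9→7→2 push 15
augment #4: 8→10→7→2 push 12
augment #5: 8→5→0→11→2 push 3
augment #6: 8→10→0→11→4→2 push 10
augment #7: 8→3→9→5→6→4→2 push 6
max flow = 64; residual-reachable set from 8 gives S-side
cut edges (S→T): {(5,6), (7,2), (9,4), (11,2), (11,4)} total cap 64

Min-cut arcs: {(5,6), (7,2), (9,4), (11,2), (11,4)} (total capacity 64)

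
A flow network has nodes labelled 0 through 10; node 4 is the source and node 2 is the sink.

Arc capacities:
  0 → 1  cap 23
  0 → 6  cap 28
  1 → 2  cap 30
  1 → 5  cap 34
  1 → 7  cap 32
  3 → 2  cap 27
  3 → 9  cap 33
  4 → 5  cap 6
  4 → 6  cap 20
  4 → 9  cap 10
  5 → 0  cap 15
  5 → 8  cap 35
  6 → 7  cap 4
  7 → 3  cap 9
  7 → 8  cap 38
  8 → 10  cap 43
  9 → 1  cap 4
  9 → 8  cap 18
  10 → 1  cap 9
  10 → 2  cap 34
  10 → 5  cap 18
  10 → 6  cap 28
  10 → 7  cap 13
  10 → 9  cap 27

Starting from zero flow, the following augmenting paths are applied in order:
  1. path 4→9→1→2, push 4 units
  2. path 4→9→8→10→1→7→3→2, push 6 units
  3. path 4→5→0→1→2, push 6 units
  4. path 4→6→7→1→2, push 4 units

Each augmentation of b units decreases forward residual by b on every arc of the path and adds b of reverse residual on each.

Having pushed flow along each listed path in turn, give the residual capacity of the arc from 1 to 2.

after path 1 (4→9→1→2, push 4): res(1,2)=26
after path 2 (4→9→8→10→1→7→3→2, push 6): res(1,2)=26
after path 3 (4→5→0→1→2, push 6): res(1,2)=20
after path 4 (4→6→7→1→2, push 4): res(1,2)=16

Residual capacity of (1,2): 16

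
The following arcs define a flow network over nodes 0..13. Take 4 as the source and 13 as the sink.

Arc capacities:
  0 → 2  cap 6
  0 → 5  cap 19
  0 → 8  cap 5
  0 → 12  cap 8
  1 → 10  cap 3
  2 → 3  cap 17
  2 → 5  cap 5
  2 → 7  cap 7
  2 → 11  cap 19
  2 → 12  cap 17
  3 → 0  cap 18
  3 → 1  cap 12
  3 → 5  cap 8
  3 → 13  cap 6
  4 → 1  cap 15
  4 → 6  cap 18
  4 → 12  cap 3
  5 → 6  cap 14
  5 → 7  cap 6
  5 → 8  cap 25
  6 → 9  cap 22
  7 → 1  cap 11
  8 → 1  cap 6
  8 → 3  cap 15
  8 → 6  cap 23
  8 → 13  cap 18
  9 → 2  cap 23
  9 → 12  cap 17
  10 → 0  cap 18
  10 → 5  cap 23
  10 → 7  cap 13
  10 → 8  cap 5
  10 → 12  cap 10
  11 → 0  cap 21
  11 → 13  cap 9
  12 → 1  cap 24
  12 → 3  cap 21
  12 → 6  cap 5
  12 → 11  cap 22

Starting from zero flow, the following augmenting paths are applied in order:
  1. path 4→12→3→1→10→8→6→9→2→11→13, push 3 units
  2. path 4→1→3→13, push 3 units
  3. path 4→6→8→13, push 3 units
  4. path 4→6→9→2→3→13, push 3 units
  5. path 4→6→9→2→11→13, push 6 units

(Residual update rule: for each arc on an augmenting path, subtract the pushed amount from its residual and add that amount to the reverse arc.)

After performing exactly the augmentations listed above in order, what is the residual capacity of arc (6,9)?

after path 1 (4→12→3→1→10→8→6→9→2→11→13, push 3): res(6,9)=19
after path 2 (4→1→3→13, push 3): res(6,9)=19
after path 3 (4→6→8→13, push 3): res(6,9)=19
after path 4 (4→6→9→2→3→13, push 3): res(6,9)=16
after path 5 (4→6→9→2→11→13, push 6): res(6,9)=10

Residual capacity of (6,9): 10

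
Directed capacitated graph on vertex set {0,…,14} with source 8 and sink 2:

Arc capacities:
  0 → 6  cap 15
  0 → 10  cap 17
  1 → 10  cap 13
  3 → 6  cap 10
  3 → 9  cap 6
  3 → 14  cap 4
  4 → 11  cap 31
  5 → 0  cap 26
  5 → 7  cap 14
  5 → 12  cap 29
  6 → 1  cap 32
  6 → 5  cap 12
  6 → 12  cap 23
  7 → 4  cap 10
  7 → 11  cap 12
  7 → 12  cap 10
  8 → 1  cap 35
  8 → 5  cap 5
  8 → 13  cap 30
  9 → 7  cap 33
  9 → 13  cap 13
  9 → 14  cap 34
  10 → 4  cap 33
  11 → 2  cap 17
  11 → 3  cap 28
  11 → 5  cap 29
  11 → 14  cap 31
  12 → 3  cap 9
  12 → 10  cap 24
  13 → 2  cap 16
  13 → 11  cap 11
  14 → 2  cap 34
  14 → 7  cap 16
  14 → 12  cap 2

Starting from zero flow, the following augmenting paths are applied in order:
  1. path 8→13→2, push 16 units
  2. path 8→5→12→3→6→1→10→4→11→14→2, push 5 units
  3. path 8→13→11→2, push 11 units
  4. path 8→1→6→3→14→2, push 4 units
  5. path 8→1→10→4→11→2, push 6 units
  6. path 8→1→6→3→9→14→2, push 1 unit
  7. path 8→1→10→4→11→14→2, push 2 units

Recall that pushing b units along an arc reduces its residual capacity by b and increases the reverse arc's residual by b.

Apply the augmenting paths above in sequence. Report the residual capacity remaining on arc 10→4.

after path 1 (8→13→2, push 16): res(10,4)=33
after path 2 (8→5→12→3→6→1→10→4→11→14→2, push 5): res(10,4)=28
after path 3 (8→13→11→2, push 11): res(10,4)=28
after path 4 (8→1→6→3→14→2, push 4): res(10,4)=28
after path 5 (8→1→10→4→11→2, push 6): res(10,4)=22
after path 6 (8→1→6→3→9→14→2, push 1): res(10,4)=22
after path 7 (8→1→10→4→11→14→2, push 2): res(10,4)=20

Residual capacity of (10,4): 20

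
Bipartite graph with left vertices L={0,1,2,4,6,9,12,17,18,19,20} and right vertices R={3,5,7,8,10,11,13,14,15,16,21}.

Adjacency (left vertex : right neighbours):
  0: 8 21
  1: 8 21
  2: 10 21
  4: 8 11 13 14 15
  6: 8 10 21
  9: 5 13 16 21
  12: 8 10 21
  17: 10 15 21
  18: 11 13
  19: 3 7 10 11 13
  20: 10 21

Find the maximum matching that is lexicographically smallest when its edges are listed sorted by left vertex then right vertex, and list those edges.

|M| = 8 (so the lex-smallest maximum matching has 8 edges)
process left vertices in ascending order; for each, take the smallest-labelled available neighbour that still permits 8 edges overall, or leave it unmatched if none does
lex-smallest matching: {0-8, 1-21, 2-10, 4-11, 9-5, 17-15, 18-13, 19-3}

Lex-smallest maximum matching: {(0,8), (1,21), (2,10), (4,11), (9,5), (17,15), (18,13), (19,3)}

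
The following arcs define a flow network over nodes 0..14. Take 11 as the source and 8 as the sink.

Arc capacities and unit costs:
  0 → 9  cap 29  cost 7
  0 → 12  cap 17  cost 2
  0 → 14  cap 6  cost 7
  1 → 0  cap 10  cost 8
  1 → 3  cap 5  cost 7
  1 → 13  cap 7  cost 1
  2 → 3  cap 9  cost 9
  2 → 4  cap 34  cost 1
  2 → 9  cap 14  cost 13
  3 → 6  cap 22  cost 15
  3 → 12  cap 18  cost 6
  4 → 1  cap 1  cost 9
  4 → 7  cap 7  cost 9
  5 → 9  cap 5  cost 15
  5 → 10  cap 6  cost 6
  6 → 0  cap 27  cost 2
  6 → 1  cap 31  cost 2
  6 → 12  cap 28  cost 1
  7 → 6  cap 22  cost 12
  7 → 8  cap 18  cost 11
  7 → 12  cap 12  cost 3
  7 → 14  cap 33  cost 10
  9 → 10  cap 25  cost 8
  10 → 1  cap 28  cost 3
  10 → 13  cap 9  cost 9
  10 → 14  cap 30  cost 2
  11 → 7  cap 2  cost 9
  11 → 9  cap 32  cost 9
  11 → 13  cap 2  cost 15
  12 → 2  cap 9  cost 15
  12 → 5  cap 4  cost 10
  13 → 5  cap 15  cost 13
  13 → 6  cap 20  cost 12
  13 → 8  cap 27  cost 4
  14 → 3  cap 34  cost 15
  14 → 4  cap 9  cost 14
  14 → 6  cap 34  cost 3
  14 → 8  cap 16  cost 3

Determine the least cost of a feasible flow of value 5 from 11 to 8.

shortest-cost path #1: 11→13→8 push 2 @ unit cost 19 (adds 38)
shortest-cost path #2: 11→7→8 push 2 @ unit cost 20 (adds 40)
shortest-cost path #3: 11→9→10→14→8 push 1 @ unit cost 22 (adds 22)
total cost = 100

Minimum cost for 5 units: 100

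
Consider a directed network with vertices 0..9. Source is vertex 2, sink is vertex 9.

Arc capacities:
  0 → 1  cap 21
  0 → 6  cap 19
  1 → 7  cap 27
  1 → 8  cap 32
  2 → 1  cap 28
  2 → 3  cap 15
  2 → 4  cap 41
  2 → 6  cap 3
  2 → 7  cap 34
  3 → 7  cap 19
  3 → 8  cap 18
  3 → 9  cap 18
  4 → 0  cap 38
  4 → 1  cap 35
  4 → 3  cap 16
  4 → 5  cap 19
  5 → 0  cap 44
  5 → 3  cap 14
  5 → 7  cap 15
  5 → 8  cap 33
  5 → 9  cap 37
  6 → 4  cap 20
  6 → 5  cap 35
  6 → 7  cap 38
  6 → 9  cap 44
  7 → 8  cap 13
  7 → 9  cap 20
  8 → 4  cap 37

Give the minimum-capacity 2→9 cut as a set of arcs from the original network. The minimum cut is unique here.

Min-cut arcs: {(0,6), (2,6), (3,9), (4,5), (7,9)} (total capacity 79)

augment #1: 2→3→9 push 15
augment #2: 2→6→9 push 3
augment #3: 2→7→9 push 20
augment #4: 2→4→3→9 push 3
augment #5: 2→4→5→9 push 19
augment #6: 2→4→0→6→9 push 19
max flow = 79; residual-reachable set from 2 gives S-side
cut edges (S→T): {(0,6), (2,6), (3,9), (4,5), (7,9)} total cap 79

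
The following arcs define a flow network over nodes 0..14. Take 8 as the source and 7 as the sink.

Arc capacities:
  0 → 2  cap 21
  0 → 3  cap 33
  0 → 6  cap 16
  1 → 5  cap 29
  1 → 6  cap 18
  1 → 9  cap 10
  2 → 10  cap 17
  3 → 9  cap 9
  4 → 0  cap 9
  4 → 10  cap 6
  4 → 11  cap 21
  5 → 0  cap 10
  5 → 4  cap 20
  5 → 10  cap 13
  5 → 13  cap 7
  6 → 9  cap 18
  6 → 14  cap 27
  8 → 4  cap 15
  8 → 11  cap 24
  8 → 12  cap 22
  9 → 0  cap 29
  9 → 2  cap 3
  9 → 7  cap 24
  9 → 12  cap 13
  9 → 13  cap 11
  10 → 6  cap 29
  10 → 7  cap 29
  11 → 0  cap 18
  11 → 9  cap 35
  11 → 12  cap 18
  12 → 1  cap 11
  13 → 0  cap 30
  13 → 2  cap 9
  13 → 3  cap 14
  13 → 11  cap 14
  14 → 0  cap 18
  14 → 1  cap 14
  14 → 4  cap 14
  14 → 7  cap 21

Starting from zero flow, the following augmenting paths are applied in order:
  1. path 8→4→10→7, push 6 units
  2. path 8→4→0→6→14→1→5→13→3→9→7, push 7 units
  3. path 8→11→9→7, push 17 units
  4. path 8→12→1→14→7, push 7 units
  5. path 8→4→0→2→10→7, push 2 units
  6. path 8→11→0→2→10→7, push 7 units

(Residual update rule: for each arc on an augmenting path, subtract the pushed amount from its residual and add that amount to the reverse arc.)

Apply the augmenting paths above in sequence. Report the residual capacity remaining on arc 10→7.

Residual capacity of (10,7): 14

after path 1 (8→4→10→7, push 6): res(10,7)=23
after path 2 (8→4→0→6→14→1→5→13→3→9→7, push 7): res(10,7)=23
after path 3 (8→11→9→7, push 17): res(10,7)=23
after path 4 (8→12→1→14→7, push 7): res(10,7)=23
after path 5 (8→4→0→2→10→7, push 2): res(10,7)=21
after path 6 (8→11→0→2→10→7, push 7): res(10,7)=14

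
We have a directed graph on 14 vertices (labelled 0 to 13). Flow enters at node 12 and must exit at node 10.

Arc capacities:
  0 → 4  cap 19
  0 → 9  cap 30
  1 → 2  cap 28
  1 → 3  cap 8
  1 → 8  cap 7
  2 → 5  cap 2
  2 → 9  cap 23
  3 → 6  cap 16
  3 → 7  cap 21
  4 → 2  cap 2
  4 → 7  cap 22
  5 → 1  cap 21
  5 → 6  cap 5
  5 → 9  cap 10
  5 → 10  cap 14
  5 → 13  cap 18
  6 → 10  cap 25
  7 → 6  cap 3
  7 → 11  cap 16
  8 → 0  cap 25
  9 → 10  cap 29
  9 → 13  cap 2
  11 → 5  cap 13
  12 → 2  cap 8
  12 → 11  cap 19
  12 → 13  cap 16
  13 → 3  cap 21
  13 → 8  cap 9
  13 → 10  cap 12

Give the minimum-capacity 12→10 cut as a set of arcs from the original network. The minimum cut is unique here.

augment #1: 12→13→10 push 12
augment #2: 12→2→5→10 push 2
augment #3: 12→2→9→10 push 6
augment #4: 12→11→5→10 push 12
augment #5: 12→11→5→6→10 push 1
augment #6: 12→13→3→6→10 push 4
max flow = 37; residual-reachable set from 12 gives S-side
cut edges (S→T): {(11,5), (12,2), (12,13)} total cap 37

Min-cut arcs: {(11,5), (12,2), (12,13)} (total capacity 37)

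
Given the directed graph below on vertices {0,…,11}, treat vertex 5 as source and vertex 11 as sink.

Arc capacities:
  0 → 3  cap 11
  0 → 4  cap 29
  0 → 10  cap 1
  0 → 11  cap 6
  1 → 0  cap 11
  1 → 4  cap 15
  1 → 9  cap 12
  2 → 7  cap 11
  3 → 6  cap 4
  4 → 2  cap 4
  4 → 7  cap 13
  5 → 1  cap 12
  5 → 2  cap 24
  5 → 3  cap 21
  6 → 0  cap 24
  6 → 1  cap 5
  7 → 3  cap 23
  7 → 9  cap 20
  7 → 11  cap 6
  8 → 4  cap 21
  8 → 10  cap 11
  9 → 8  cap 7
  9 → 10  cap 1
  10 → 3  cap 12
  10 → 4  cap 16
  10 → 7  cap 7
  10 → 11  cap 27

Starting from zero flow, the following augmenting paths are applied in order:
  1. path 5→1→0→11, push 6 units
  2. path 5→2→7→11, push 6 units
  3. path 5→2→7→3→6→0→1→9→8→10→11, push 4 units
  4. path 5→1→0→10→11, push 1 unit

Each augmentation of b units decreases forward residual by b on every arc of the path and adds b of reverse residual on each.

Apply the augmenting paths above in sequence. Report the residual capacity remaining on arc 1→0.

Residual capacity of (1,0): 8

after path 1 (5→1→0→11, push 6): res(1,0)=5
after path 2 (5→2→7→11, push 6): res(1,0)=5
after path 3 (5→2→7→3→6→0→1→9→8→10→11, push 4): res(1,0)=9
after path 4 (5→1→0→10→11, push 1): res(1,0)=8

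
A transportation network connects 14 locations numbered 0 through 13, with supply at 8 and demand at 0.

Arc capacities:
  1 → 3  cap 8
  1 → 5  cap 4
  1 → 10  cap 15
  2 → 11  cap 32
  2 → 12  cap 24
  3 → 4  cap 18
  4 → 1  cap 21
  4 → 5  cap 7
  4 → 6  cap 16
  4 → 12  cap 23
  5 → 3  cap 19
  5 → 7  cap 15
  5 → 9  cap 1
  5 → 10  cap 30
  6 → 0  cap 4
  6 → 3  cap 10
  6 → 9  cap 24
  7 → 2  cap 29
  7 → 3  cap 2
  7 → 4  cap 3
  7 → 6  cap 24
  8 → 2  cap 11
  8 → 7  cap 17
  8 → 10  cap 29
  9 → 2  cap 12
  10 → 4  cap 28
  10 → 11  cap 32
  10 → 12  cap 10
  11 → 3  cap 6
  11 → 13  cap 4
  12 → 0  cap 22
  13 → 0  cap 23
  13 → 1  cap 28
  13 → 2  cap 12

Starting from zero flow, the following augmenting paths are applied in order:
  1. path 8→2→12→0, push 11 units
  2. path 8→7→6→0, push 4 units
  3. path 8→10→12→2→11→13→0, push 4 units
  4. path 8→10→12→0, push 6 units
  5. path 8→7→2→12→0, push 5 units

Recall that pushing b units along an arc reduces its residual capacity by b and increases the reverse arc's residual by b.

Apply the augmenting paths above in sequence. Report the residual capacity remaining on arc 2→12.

Residual capacity of (2,12): 12

after path 1 (8→2→12→0, push 11): res(2,12)=13
after path 2 (8→7→6→0, push 4): res(2,12)=13
after path 3 (8→10→12→2→11→13→0, push 4): res(2,12)=17
after path 4 (8→10→12→0, push 6): res(2,12)=17
after path 5 (8→7→2→12→0, push 5): res(2,12)=12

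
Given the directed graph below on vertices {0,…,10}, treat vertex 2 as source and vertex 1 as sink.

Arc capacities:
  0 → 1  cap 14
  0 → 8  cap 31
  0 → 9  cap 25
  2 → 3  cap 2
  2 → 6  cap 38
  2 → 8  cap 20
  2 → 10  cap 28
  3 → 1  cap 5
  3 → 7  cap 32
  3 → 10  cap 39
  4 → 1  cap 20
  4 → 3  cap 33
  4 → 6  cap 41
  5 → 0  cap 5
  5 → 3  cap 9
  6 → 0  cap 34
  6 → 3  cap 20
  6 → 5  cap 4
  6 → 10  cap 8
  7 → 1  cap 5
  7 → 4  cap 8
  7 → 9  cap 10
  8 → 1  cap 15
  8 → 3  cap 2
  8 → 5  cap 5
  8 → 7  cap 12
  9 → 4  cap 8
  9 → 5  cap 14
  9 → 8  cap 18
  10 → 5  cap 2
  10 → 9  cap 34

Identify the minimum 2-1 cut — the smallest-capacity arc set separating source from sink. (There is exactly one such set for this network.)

Min-cut arcs: {(0,1), (3,1), (7,1), (7,4), (8,1), (9,4)} (total capacity 55)

augment #1: 2→3→1 push 2
augment #2: 2→8→1 push 15
augment #3: 2→6→0→1 push 14
augment #4: 2→6→3→1 push 3
augment #5: 2→8→7→1 push 5
augment #6: 2→10→9→4→1 push 8
augment #7: 2→6→3→7→4→1 push 8
max flow = 55; residual-reachable set from 2 gives S-side
cut edges (S→T): {(0,1), (3,1), (7,1), (7,4), (8,1), (9,4)} total cap 55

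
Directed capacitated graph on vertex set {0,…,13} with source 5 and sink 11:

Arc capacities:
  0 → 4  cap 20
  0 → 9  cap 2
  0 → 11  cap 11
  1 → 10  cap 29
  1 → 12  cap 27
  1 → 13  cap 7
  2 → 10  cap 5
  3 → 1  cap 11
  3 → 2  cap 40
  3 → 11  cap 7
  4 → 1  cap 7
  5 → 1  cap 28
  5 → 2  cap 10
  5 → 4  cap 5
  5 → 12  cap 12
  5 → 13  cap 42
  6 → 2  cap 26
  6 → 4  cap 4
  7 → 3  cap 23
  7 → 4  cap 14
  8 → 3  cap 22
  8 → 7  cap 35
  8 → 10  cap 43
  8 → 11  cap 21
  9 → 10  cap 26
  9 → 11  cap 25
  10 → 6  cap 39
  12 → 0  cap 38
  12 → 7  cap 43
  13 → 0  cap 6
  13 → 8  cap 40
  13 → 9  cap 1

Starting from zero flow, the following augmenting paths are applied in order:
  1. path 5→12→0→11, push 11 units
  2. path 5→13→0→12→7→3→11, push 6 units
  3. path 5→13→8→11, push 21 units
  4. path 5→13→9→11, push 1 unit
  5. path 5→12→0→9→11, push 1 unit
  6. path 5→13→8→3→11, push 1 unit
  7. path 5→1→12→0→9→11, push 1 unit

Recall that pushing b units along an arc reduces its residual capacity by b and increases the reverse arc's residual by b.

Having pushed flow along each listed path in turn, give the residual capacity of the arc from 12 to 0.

Residual capacity of (12,0): 31

after path 1 (5→12→0→11, push 11): res(12,0)=27
after path 2 (5→13→0→12→7→3→11, push 6): res(12,0)=33
after path 3 (5→13→8→11, push 21): res(12,0)=33
after path 4 (5→13→9→11, push 1): res(12,0)=33
after path 5 (5→12→0→9→11, push 1): res(12,0)=32
after path 6 (5→13→8→3→11, push 1): res(12,0)=32
after path 7 (5→1→12→0→9→11, push 1): res(12,0)=31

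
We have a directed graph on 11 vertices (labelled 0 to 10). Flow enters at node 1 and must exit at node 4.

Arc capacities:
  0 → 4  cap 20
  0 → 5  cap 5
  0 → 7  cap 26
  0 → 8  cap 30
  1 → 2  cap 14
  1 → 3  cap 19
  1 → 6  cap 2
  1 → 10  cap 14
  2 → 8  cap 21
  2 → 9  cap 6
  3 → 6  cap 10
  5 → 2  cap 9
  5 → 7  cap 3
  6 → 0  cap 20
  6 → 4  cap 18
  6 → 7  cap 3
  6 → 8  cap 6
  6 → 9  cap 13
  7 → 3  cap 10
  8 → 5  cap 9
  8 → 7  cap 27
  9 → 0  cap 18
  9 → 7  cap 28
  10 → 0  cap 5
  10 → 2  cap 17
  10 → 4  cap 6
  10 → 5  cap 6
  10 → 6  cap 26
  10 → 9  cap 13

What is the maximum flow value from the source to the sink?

Maximum flow value: 32

augment #1: 1→6→4 bottleneck 2, total now 2
augment #2: 1→10→4 bottleneck 6, total now 8
augment #3: 1→3→6→4 bottleneck 10, total now 18
augment #4: 1→10→0→4 bottleneck 5, total now 23
augment #5: 1→10→6→4 bottleneck 3, total now 26
augment #6: 1→2→9→0→4 bottleneck 6, total now 32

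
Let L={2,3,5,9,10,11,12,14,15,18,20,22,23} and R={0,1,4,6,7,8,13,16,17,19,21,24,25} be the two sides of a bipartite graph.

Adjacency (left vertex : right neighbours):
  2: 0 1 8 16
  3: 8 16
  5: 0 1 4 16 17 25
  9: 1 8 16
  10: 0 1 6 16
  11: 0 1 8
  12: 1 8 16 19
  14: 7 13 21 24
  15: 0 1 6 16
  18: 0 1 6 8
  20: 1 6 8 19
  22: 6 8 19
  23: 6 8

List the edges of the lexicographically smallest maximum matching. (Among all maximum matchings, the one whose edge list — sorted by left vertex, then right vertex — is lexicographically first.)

|M| = 8 (so the lex-smallest maximum matching has 8 edges)
process left vertices in ascending order; for each, take the smallest-labelled available neighbour that still permits 8 edges overall, or leave it unmatched if none does
lex-smallest matching: {2-0, 3-8, 5-4, 9-1, 10-6, 12-16, 14-7, 20-19}

Lex-smallest maximum matching: {(2,0), (3,8), (5,4), (9,1), (10,6), (12,16), (14,7), (20,19)}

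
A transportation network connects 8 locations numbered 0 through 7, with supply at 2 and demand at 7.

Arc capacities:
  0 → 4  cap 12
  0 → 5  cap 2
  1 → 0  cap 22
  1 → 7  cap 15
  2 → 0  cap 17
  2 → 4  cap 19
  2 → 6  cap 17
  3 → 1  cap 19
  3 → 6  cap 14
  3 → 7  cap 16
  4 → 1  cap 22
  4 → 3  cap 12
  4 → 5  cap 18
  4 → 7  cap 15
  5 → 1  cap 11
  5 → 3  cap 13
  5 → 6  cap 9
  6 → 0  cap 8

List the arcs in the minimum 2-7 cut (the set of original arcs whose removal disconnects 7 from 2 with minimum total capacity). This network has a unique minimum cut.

augment #1: 2→4→7 push 15
augment #2: 2→4→1→7 push 4
augment #3: 2→0→4→1→7 push 11
augment #4: 2→0→4→3→7 push 1
augment #5: 2→0→5→3→7 push 2
max flow = 33; residual-reachable set from 2 gives S-side
cut edges (S→T): {(0,4), (0,5), (2,4)} total cap 33

Min-cut arcs: {(0,4), (0,5), (2,4)} (total capacity 33)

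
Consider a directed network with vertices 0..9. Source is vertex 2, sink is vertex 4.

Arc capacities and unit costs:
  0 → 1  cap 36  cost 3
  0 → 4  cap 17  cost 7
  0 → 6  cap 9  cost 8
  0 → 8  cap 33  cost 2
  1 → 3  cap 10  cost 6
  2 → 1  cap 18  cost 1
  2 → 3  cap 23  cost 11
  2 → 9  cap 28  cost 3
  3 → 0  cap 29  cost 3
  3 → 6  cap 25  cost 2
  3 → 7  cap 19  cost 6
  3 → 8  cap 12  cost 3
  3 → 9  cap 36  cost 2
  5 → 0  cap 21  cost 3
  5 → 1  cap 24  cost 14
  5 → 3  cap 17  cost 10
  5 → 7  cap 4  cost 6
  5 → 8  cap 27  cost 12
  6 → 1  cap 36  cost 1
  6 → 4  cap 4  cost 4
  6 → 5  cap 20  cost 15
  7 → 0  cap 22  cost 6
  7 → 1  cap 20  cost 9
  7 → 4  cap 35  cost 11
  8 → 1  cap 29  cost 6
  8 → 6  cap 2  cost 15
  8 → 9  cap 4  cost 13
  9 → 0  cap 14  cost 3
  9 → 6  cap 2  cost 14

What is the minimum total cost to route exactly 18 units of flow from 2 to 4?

shortest-cost path #1: 2→9→0→4 push 14 @ unit cost 13 (adds 182)
shortest-cost path #2: 2→1→3→6→4 push 4 @ unit cost 13 (adds 52)
total cost = 234

Minimum cost for 18 units: 234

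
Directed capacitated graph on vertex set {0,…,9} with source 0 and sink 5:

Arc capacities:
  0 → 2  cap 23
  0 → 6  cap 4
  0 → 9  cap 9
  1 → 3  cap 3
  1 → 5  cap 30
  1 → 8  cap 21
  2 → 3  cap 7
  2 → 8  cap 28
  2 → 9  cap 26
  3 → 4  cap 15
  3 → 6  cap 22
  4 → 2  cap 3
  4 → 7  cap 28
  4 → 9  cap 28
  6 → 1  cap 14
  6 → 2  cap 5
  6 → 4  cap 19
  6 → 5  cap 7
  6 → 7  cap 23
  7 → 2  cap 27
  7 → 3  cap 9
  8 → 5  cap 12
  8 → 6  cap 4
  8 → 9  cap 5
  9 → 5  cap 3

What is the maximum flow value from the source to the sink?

Maximum flow value: 30

augment #1: 0→6→5 bottleneck 4, total now 4
augment #2: 0→9→5 bottleneck 3, total now 7
augment #3: 0→2→8→5 bottleneck 12, total now 19
augment #4: 0→2→3→6→5 bottleneck 3, total now 22
augment #5: 0→2→3→6→1→5 bottleneck 4, total now 26
augment #6: 0→2→8→6→1→5 bottleneck 4, total now 30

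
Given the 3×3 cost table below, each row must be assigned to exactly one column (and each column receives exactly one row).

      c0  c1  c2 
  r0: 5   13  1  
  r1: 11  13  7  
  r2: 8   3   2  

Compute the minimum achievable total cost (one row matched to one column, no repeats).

one of 2 optimal assignments: row0→col0 (cost 5), row1→col2 (cost 7), row2→col1 (cost 3)
total = 5 + 7 + 3 = 15

Minimum assignment cost: 15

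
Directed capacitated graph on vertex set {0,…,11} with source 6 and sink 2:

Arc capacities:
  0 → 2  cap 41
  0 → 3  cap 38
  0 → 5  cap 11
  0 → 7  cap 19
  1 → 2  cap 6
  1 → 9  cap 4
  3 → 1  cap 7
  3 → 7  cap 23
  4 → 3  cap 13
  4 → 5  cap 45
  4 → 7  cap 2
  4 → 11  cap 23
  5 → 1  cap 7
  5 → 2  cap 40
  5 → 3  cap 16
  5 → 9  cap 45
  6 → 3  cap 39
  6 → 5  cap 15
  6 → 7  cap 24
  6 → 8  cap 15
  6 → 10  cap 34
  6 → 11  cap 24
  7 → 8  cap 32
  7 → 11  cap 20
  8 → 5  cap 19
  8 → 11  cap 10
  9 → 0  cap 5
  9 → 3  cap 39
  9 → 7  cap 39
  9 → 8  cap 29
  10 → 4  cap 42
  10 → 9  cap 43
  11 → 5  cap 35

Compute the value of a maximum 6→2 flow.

augment #1: 6→5→2 bottleneck 15, total now 15
augment #2: 6→3→1→2 bottleneck 6, total now 21
augment #3: 6→8→5→2 bottleneck 15, total now 36
augment #4: 6→11→5→2 bottleneck 10, total now 46
augment #5: 6→10→9→0→2 bottleneck 5, total now 51

Maximum flow value: 51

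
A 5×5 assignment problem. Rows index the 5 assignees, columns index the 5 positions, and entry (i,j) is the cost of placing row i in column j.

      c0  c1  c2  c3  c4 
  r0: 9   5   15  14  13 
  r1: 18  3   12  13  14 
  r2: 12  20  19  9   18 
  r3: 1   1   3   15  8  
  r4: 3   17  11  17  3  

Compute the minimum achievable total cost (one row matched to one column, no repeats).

optimal assignment: row0→col0 (cost 9), row1→col1 (cost 3), row2→col3 (cost 9), row3→col2 (cost 3), row4→col4 (cost 3)
total = 9 + 3 + 9 + 3 + 3 = 27

Minimum assignment cost: 27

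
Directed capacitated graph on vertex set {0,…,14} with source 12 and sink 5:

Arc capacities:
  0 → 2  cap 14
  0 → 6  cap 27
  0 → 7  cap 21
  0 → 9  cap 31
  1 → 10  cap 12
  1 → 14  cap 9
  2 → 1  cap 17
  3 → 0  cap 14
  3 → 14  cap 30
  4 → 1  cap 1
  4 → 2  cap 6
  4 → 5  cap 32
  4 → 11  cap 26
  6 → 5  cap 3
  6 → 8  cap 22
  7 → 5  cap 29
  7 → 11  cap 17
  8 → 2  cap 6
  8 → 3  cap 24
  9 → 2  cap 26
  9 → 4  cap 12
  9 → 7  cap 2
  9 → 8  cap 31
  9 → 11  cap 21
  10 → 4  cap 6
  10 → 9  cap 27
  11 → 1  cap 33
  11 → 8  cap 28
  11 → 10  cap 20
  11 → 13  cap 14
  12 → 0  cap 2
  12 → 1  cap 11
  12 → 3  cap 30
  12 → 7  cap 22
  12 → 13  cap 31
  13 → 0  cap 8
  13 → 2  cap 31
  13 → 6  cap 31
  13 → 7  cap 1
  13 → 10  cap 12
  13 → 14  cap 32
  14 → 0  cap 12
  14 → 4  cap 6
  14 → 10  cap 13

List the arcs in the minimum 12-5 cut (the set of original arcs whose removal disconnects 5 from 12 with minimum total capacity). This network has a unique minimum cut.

augment #1: 12→7→5 push 22
augment #2: 12→0→6→5 push 2
augment #3: 12→13→6→5 push 1
augment #4: 12→13→7→5 push 1
augment #5: 12→1→10→4→5 push 6
augment #6: 12→1→14→4→5 push 5
augment #7: 12→3→0→7→5 push 6
augment #8: 12→3→14→4→5 push 1
augment #9: 12→3→0→9→4→5 push 8
augment #10: 12→13→0→9→4→5 push 4
max flow = 56; residual-reachable set from 12 gives S-side
cut edges (S→T): {(6,5), (7,5), (9,4), (10,4), (14,4)} total cap 56

Min-cut arcs: {(6,5), (7,5), (9,4), (10,4), (14,4)} (total capacity 56)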